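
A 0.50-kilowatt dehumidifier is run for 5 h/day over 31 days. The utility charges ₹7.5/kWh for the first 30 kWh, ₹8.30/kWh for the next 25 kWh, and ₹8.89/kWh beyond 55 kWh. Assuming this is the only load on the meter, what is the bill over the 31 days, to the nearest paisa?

Runtime = 5 h/day × 31 days = 155 h
Energy = 0.5 kW × 155 h = 77.5 kWh
Tier 1 (0–30 kWh): 30 × ₹7.5 = ₹225
Tier 2 (30–55 kWh): 25 × ₹8.30 = ₹207.5
Above 55 kWh: 22.5 × ₹8.89 = ₹200.025
Bill = ₹632.53

₹632.53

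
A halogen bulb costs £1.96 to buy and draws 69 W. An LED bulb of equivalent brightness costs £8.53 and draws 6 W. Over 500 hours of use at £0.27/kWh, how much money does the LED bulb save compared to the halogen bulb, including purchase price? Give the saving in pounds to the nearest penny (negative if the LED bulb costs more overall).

£1.94

halogen bulb: £1.96 + (69/1000) kW × 500 h × £0.27 = £1.96 + £9.315 = £11.275
LED bulb: £8.53 + (6/1000) kW × 500 h × £0.27 = £8.53 + £0.81 = £9.34
Saving = £11.275 − £9.34 = £1.935 → £1.94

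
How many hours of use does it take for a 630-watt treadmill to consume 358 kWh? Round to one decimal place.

Hours = 358 kWh ÷ 0.63 kW = 568.3 h

568.3 h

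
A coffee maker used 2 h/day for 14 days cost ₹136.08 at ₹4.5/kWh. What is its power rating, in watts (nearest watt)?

1080 W

Energy = ₹136.08 ÷ ₹4.5/kWh = 30.24 kWh
Runtime = 2 h/day × 14 days = 28 h
Power = 30.24 kWh ÷ 28 h = 1.08 kW = 1080 W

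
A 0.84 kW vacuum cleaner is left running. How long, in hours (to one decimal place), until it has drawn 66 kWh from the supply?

78.6 h

Hours = 66 kWh ÷ 0.84 kW = 78.6 h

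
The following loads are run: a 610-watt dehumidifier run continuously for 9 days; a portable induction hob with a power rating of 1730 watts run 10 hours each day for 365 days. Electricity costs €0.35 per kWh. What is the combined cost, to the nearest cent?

dehumidifier: Runtime = 24 h × 9 = 216 h
dehumidifier: 0.61 kW × 216 h = 131.76 kWh
portable induction hob: Runtime = 10 h/day × 365 days = 3650 h
portable induction hob: 1.73 kW × 3650 h = 6314.5 kWh
Total energy = 6446.26 kWh
Cost = 6446.26 × €0.35 = €2256.19

€2256.19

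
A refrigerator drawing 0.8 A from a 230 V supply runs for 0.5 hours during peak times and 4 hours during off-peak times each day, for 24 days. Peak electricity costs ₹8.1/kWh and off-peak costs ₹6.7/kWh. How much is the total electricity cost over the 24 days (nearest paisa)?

Power = 0.8 A × 230 V = 184 W = 0.184 kW
Peak energy = 0.184 kW × 0.5 h × 24 = 2.208 kWh
Off-peak energy = 0.184 kW × 4 h × 24 = 17.664 kWh
Cost = 2.208 × ₹8.1 + 17.664 × ₹6.7 = ₹17.8848 + ₹118.3488 = ₹136.23

₹136.23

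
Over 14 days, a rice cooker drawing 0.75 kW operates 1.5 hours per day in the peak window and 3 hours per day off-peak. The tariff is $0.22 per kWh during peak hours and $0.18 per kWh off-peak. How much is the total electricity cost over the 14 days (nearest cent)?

Peak energy = 0.75 kW × 1.5 h × 14 = 15.75 kWh
Off-peak energy = 0.75 kW × 3 h × 14 = 31.5 kWh
Cost = 15.75 × $0.22 + 31.5 × $0.18 = $3.465 + $5.67 = $9.14

$9.14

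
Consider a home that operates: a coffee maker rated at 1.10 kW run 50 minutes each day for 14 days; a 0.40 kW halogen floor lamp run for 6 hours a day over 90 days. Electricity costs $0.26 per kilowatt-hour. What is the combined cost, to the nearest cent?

coffee maker: Runtime = 50 min × 14 = 700 min = 11.666666… h
coffee maker: 1.1 kW × 11.666666… h = 12.833333… kWh
halogen floor lamp: Runtime = 6 h/day × 90 days = 540 h
halogen floor lamp: 0.4 kW × 540 h = 216 kWh
Total energy = 228.833333… kWh
Cost = 228.833333… × $0.26 = $59.50

$59.50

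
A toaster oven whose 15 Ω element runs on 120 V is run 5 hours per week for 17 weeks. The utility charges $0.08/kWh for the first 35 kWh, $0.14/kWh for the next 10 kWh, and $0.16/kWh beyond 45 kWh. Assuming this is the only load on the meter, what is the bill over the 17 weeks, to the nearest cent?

$10.06

Power = V²/R = 120²/15 = 960 W = 0.96 kW
Runtime = 5 h/week × 17 weeks = 85 h
Energy = 0.96 kW × 85 h = 81.6 kWh
Tier 1 (0–35 kWh): 35 × $0.08 = $2.8
Tier 2 (35–45 kWh): 10 × $0.14 = $1.4
Above 45 kWh: 36.6 × $0.16 = $5.856
Bill = $10.06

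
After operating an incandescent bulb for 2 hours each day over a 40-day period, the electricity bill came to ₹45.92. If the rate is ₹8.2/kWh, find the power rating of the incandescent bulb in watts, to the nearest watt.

Energy = ₹45.92 ÷ ₹8.2/kWh = 5.6 kWh
Runtime = 2 h/day × 40 days = 80 h
Power = 5.6 kWh ÷ 80 h = 0.07 kW = 70 W

70 W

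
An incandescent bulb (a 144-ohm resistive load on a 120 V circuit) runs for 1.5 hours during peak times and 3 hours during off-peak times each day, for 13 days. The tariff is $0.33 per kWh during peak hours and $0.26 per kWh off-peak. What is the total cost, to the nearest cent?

$1.66

Power = V²/R = 120²/144 = 100 W = 0.1 kW
Peak energy = 0.1 kW × 1.5 h × 13 = 1.95 kWh
Off-peak energy = 0.1 kW × 3 h × 13 = 3.9 kWh
Cost = 1.95 × $0.33 + 3.9 × $0.26 = $0.6435 + $1.014 = $1.66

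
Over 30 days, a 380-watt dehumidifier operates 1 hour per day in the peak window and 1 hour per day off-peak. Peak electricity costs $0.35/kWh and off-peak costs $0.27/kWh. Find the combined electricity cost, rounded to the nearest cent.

Peak energy = 0.38 kW × 1 h × 30 = 11.4 kWh
Off-peak energy = 0.38 kW × 1 h × 30 = 11.4 kWh
Cost = 11.4 × $0.35 + 11.4 × $0.27 = $3.99 + $3.078 = $7.07

$7.07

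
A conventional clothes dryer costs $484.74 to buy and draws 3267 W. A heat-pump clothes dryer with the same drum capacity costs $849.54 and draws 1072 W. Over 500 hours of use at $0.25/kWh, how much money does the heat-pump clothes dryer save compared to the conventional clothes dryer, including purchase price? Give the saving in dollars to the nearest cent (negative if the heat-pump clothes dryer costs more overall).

conventional clothes dryer: $484.74 + (3267/1000) kW × 500 h × $0.25 = $484.74 + $408.375 = $893.115
heat-pump clothes dryer: $849.54 + (1072/1000) kW × 500 h × $0.25 = $849.54 + $134 = $983.54
Saving = $893.115 − $983.54 = −$90.425 → -$90.43

-$90.43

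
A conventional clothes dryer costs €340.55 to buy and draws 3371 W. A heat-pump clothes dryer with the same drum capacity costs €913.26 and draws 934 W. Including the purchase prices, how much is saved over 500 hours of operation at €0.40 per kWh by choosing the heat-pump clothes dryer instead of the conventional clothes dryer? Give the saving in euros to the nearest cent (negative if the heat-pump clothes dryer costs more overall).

-€85.31

conventional clothes dryer: €340.55 + (3371/1000) kW × 500 h × €0.40 = €340.55 + €674.2 = €1014.75
heat-pump clothes dryer: €913.26 + (934/1000) kW × 500 h × €0.40 = €913.26 + €186.8 = €1100.06
Saving = €1014.75 − €1100.06 = −€85.31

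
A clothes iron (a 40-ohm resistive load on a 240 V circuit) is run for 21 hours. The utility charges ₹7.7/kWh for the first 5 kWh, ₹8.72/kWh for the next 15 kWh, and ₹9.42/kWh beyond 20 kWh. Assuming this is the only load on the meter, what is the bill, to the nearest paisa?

Power = V²/R = 240²/40 = 1440 W = 1.44 kW
Energy = 1.44 kW × 21 h = 30.24 kWh
Tier 1 (0–5 kWh): 5 × ₹7.7 = ₹38.5
Tier 2 (5–20 kWh): 15 × ₹8.72 = ₹130.8
Above 20 kWh: 10.24 × ₹9.42 = ₹96.4608
Bill = ₹265.76

₹265.76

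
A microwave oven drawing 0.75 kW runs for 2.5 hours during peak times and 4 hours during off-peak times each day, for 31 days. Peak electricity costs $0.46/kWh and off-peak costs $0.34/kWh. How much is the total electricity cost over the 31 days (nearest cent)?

Peak energy = 0.75 kW × 2.5 h × 31 = 58.125 kWh
Off-peak energy = 0.75 kW × 4 h × 31 = 93 kWh
Cost = 58.125 × $0.46 + 93 × $0.34 = $26.7375 + $31.62 = $58.36

$58.36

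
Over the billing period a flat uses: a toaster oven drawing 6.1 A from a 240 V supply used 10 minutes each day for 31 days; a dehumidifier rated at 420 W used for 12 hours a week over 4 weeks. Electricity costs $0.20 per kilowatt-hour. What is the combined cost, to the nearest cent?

$5.54

toaster oven: Power = 6.1 A × 240 V = 1464 W = 1.464 kW
toaster oven: Runtime = 10 min × 31 = 310 min = 5.166666… h
toaster oven: 1.464 kW × 5.166666… h = 7.564 kWh
dehumidifier: Runtime = 12 h/week × 4 weeks = 48 h
dehumidifier: 0.42 kW × 48 h = 20.16 kWh
Total energy = 27.724 kWh
Cost = 27.724 × $0.20 = $5.54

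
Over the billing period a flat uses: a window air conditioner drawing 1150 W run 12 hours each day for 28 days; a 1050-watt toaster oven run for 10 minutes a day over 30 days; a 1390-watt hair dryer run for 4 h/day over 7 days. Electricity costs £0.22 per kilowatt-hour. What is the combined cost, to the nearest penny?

£94.73

window air conditioner: Runtime = 12 h/day × 28 days = 336 h
window air conditioner: 1.15 kW × 336 h = 386.4 kWh
toaster oven: Runtime = 10 min × 30 = 300 min = 5 h
toaster oven: 1.05 kW × 5 h = 5.25 kWh
hair dryer: Runtime = 4 h/day × 7 days = 28 h
hair dryer: 1.39 kW × 28 h = 38.92 kWh
Total energy = 430.57 kWh
Cost = 430.57 × £0.22 = £94.73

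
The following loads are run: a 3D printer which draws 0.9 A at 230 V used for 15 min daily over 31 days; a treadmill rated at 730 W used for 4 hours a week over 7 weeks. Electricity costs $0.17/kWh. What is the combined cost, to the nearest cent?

3D printer: Power = 0.9 A × 230 V = 207 W = 0.207 kW
3D printer: Runtime = 15 min × 31 = 465 min = 7.75 h
3D printer: 0.207 kW × 7.75 h = 1.60425 kWh
treadmill: Runtime = 4 h/week × 7 weeks = 28 h
treadmill: 0.73 kW × 28 h = 20.44 kWh
Total energy = 22.04425 kWh
Cost = 22.04425 × $0.17 = $3.75

$3.75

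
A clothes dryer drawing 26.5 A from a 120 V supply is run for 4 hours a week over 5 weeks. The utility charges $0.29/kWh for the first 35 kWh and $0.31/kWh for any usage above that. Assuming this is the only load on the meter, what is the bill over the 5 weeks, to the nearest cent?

$19.02

Power = 26.5 A × 120 V = 3180 W = 3.18 kW
Runtime = 4 h/week × 5 weeks = 20 h
Energy = 3.18 kW × 20 h = 63.6 kWh
Tier 1 (0–35 kWh): 35 × $0.29 = $10.15
Above 35 kWh: 28.6 × $0.31 = $8.866
Bill = $19.02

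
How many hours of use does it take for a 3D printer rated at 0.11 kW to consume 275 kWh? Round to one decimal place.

2500.0 h

Hours = 275 kWh ÷ 0.11 kW = 2500.0 h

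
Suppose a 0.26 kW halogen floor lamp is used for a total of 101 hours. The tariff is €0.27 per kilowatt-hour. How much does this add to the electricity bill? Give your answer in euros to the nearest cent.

€7.09

Energy = 0.26 kW × 101 h = 26.26 kWh
Cost = 26.26 kWh × €0.27/kWh = €7.09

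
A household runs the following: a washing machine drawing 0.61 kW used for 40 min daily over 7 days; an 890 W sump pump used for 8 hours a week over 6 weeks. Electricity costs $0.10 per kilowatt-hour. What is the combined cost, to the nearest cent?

washing machine: Runtime = 40 min × 7 = 280 min = 4.666666… h
washing machine: 0.61 kW × 4.666666… h = 2.846666… kWh
sump pump: Runtime = 8 h/week × 6 weeks = 48 h
sump pump: 0.89 kW × 48 h = 42.72 kWh
Total energy = 45.566666… kWh
Cost = 45.566666… × $0.10 = $4.56

$4.56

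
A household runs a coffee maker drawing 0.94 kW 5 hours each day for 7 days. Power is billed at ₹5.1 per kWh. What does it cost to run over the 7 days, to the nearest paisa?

Runtime = 5 h/day × 7 days = 35 h
Energy = 0.94 kW × 35 h = 32.9 kWh
Cost = 32.9 kWh × ₹5.1/kWh = ₹167.79

₹167.79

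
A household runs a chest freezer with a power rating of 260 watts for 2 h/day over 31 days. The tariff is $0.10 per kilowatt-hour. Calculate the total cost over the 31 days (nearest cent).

Runtime = 2 h/day × 31 days = 62 h
Energy = 0.26 kW × 62 h = 16.12 kWh
Cost = 16.12 kWh × $0.10/kWh = $1.61

$1.61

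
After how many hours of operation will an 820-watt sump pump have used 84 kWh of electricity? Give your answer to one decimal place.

Hours = 84 kWh ÷ 0.82 kW = 102.4 h

102.4 h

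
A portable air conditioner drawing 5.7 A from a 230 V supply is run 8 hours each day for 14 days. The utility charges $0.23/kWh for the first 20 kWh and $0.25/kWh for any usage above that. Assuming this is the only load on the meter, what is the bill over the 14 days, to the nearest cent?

$36.31

Power = 5.7 A × 230 V = 1311 W = 1.311 kW
Runtime = 8 h/day × 14 days = 112 h
Energy = 1.311 kW × 112 h = 146.832 kWh
Tier 1 (0–20 kWh): 20 × $0.23 = $4.6
Above 20 kWh: 126.832 × $0.25 = $31.708
Bill = $36.31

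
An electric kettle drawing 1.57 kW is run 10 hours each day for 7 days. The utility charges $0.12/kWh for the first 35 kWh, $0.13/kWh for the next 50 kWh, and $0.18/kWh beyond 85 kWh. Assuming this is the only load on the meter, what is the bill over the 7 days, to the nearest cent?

Runtime = 10 h/day × 7 days = 70 h
Energy = 1.57 kW × 70 h = 109.9 kWh
Tier 1 (0–35 kWh): 35 × $0.12 = $4.2
Tier 2 (35–85 kWh): 50 × $0.13 = $6.5
Above 85 kWh: 24.9 × $0.18 = $4.482
Bill = $15.18

$15.18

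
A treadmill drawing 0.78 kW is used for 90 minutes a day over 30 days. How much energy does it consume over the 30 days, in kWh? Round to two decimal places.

35.10 kWh

Runtime = 90 min × 30 = 2700 min = 45 h
Energy = 0.78 kW × 45 h = 35.1 kWh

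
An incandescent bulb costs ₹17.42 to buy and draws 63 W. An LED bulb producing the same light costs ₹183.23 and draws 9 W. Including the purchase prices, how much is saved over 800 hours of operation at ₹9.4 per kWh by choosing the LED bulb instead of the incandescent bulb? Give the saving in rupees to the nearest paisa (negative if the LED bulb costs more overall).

₹240.27

incandescent bulb: ₹17.42 + (63/1000) kW × 800 h × ₹9.4 = ₹17.42 + ₹473.76 = ₹491.18
LED bulb: ₹183.23 + (9/1000) kW × 800 h × ₹9.4 = ₹183.23 + ₹67.68 = ₹250.91
Saving = ₹491.18 − ₹250.91 = ₹240.27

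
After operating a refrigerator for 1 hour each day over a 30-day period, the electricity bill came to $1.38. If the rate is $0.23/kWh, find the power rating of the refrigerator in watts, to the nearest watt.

Energy = $1.38 ÷ $0.23/kWh = 6 kWh
Runtime = 1 h/day × 30 days = 30 h
Power = 6 kWh ÷ 30 h = 0.2 kW = 200 W

200 W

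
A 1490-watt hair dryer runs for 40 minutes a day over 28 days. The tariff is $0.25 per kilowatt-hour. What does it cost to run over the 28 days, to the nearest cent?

Runtime = 40 min × 28 = 1120 min = 18.666666… h
Energy = 1.49 kW × 18.666666… h = 27.813333… kWh
Cost = 27.813333… kWh × $0.25/kWh = $6.95

$6.95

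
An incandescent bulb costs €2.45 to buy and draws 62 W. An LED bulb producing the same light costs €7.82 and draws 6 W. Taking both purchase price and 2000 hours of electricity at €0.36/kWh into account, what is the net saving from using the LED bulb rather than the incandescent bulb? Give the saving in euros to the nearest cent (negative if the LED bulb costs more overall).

€34.95

incandescent bulb: €2.45 + (62/1000) kW × 2000 h × €0.36 = €2.45 + €44.64 = €47.09
LED bulb: €7.82 + (6/1000) kW × 2000 h × €0.36 = €7.82 + €4.32 = €12.14
Saving = €47.09 − €12.14 = €34.95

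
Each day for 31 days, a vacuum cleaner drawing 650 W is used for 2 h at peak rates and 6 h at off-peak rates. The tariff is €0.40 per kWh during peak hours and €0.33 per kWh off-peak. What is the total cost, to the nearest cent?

€56.02

Peak energy = 0.65 kW × 2 h × 31 = 40.3 kWh
Off-peak energy = 0.65 kW × 6 h × 31 = 120.9 kWh
Cost = 40.3 × €0.40 + 120.9 × €0.33 = €16.12 + €39.897 = €56.02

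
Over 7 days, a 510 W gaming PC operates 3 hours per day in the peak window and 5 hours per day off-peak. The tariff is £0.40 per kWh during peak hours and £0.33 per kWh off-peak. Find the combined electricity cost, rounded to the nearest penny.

£10.17

Peak energy = 0.51 kW × 3 h × 7 = 10.71 kWh
Off-peak energy = 0.51 kW × 5 h × 7 = 17.85 kWh
Cost = 10.71 × £0.40 + 17.85 × £0.33 = £4.284 + £5.8905 = £10.17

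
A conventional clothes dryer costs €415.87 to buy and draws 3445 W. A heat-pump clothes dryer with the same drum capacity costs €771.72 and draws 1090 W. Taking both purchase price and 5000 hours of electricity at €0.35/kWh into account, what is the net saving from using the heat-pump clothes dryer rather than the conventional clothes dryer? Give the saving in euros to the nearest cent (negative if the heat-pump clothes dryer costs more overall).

€3765.40

conventional clothes dryer: €415.87 + (3445/1000) kW × 5000 h × €0.35 = €415.87 + €6028.75 = €6444.62
heat-pump clothes dryer: €771.72 + (1090/1000) kW × 5000 h × €0.35 = €771.72 + €1907.5 = €2679.22
Saving = €6444.62 − €2679.22 = €3765.4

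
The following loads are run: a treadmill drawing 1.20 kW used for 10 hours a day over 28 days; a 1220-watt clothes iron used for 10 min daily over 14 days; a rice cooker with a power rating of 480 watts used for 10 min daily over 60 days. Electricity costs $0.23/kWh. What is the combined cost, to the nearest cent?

$79.04

treadmill: Runtime = 10 h/day × 28 days = 280 h
treadmill: 1.2 kW × 280 h = 336 kWh
clothes iron: Runtime = 10 min × 14 = 140 min = 2.333333… h
clothes iron: 1.22 kW × 2.333333… h = 2.846666… kWh
rice cooker: Runtime = 10 min × 60 = 600 min = 10 h
rice cooker: 0.48 kW × 10 h = 4.8 kWh
Total energy = 343.646666… kWh
Cost = 343.646666… × $0.23 = $79.04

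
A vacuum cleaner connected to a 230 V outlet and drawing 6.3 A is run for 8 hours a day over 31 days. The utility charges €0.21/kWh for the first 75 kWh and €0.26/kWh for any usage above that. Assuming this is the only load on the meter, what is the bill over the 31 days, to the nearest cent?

€89.68

Power = 6.3 A × 230 V = 1449 W = 1.449 kW
Runtime = 8 h/day × 31 days = 248 h
Energy = 1.449 kW × 248 h = 359.352 kWh
Tier 1 (0–75 kWh): 75 × €0.21 = €15.75
Above 75 kWh: 284.352 × €0.26 = €73.93152
Bill = €89.68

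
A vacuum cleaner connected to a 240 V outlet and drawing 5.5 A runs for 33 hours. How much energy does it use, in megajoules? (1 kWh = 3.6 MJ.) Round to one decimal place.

Power = 5.5 A × 240 V = 1320 W = 1.32 kW
Energy = 1.32 kW × 33 h = 43.56 kWh
= 43.56 × 3.6 MJ = 156.8 MJ

156.8 MJ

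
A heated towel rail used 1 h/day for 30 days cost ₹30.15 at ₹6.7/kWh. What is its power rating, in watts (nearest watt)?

150 W

Energy = ₹30.15 ÷ ₹6.7/kWh = 4.5 kWh
Runtime = 1 h/day × 30 days = 30 h
Power = 4.5 kWh ÷ 30 h = 0.15 kW = 150 W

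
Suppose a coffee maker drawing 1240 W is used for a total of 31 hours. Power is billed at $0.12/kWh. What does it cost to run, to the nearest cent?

Energy = 1.24 kW × 31 h = 38.44 kWh
Cost = 38.44 kWh × $0.12/kWh = $4.61

$4.61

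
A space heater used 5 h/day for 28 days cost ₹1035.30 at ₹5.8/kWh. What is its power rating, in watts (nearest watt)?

Energy = ₹1035.30 ÷ ₹5.8/kWh = 178.5 kWh
Runtime = 5 h/day × 28 days = 140 h
Power = 178.5 kWh ÷ 140 h = 1.275 kW = 1275 W

1275 W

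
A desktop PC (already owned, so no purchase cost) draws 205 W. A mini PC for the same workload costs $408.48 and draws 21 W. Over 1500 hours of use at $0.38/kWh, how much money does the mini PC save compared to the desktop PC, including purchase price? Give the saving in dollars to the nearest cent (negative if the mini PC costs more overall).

desktop PC: $0.00 + (205/1000) kW × 1500 h × $0.38 = $0.00 + $116.85 = $116.85
mini PC: $408.48 + (21/1000) kW × 1500 h × $0.38 = $408.48 + $11.97 = $420.45
Saving = $116.85 − $420.45 = −$303.6

-$303.60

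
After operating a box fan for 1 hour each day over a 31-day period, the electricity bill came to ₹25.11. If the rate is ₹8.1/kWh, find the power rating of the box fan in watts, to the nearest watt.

Energy = ₹25.11 ÷ ₹8.1/kWh = 3.1 kWh
Runtime = 1 h/day × 31 days = 31 h
Power = 3.1 kWh ÷ 31 h = 0.1 kW = 100 W

100 W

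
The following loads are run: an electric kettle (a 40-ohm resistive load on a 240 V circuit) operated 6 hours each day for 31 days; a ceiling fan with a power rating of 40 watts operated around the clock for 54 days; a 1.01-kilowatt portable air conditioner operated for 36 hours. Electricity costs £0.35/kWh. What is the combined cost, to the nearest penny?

£124.61

electric kettle: Power = V²/R = 240²/40 = 1440 W = 1.44 kW
electric kettle: Runtime = 6 h/day × 31 days = 186 h
electric kettle: 1.44 kW × 186 h = 267.84 kWh
ceiling fan: Runtime = 24 h × 54 = 1296 h
ceiling fan: 0.04 kW × 1296 h = 51.84 kWh
portable air conditioner: 1.01 kW × 36 h = 36.36 kWh
Total energy = 356.04 kWh
Cost = 356.04 × £0.35 = £124.61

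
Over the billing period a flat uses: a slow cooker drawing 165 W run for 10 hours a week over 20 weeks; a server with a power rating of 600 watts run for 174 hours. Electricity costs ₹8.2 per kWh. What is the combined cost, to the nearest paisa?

slow cooker: Runtime = 10 h/week × 20 weeks = 200 h
slow cooker: 0.165 kW × 200 h = 33 kWh
server: 0.6 kW × 174 h = 104.4 kWh
Total energy = 137.4 kWh
Cost = 137.4 × ₹8.2 = ₹1126.68

₹1126.68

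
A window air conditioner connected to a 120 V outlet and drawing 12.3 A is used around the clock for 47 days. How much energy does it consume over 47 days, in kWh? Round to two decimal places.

Power = 12.3 A × 120 V = 1476 W = 1.476 kW
Runtime = 24 h × 47 = 1128 h
Energy = 1.476 kW × 1128 h = 1664.928 kWh ≈ 1664.93 kWh

1664.93 kWh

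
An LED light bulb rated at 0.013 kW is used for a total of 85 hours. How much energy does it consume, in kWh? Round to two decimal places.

Energy = 0.013 kW × 85 h = 1.105 kWh ≈ 1.11 kWh

1.11 kWh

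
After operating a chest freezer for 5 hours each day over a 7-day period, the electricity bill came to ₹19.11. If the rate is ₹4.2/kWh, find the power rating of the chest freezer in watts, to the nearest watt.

Energy = ₹19.11 ÷ ₹4.2/kWh = 4.55 kWh
Runtime = 5 h/day × 7 days = 35 h
Power = 4.55 kWh ÷ 35 h = 0.13 kW = 130 W

130 W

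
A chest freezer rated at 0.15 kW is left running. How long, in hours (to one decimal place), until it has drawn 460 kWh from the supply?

Hours = 460 kWh ÷ 0.15 kW = 3066.7 h

3066.7 h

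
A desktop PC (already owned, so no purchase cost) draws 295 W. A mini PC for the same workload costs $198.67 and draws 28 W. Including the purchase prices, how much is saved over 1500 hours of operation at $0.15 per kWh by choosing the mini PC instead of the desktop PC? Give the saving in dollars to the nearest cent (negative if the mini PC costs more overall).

-$138.60

desktop PC: $0.00 + (295/1000) kW × 1500 h × $0.15 = $0.00 + $66.375 = $66.375
mini PC: $198.67 + (28/1000) kW × 1500 h × $0.15 = $198.67 + $6.3 = $204.97
Saving = $66.375 − $204.97 = −$138.595 → -$138.60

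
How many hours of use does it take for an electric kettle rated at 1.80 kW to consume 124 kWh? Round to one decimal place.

Hours = 124 kWh ÷ 1.8 kW = 68.9 h

68.9 h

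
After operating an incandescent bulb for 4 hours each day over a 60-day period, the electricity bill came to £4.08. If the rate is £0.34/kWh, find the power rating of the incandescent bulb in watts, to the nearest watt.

Energy = £4.08 ÷ £0.34/kWh = 12 kWh
Runtime = 4 h/day × 60 days = 240 h
Power = 12 kWh ÷ 240 h = 0.05 kW = 50 W

50 W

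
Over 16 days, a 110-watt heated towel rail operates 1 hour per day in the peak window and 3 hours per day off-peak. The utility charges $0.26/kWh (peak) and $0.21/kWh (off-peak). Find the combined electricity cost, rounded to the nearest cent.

Peak energy = 0.11 kW × 1 h × 16 = 1.76 kWh
Off-peak energy = 0.11 kW × 3 h × 16 = 5.28 kWh
Cost = 1.76 × $0.26 + 5.28 × $0.21 = $0.4576 + $1.1088 = $1.57

$1.57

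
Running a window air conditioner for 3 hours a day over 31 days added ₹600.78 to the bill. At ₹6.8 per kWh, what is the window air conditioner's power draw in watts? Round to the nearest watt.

Energy = ₹600.78 ÷ ₹6.8/kWh = 88.35 kWh
Runtime = 3 h/day × 31 days = 93 h
Power = 88.35 kWh ÷ 93 h = 0.95 kW = 950 W

950 W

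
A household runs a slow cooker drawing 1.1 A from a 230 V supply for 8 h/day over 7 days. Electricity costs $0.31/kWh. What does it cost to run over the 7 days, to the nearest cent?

Power = 1.1 A × 230 V = 253 W = 0.253 kW
Runtime = 8 h/day × 7 days = 56 h
Energy = 0.253 kW × 56 h = 14.168 kWh
Cost = 14.168 kWh × $0.31/kWh = $4.39

$4.39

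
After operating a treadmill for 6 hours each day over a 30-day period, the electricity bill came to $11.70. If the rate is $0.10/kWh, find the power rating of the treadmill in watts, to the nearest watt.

650 W

Energy = $11.70 ÷ $0.10/kWh = 117 kWh
Runtime = 6 h/day × 30 days = 180 h
Power = 117 kWh ÷ 180 h = 0.65 kW = 650 W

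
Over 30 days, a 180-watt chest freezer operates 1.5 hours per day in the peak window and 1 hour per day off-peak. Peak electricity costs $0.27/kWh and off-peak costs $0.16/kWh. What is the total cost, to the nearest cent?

Peak energy = 0.18 kW × 1.5 h × 30 = 8.1 kWh
Off-peak energy = 0.18 kW × 1 h × 30 = 5.4 kWh
Cost = 8.1 × $0.27 + 5.4 × $0.16 = $2.187 + $0.864 = $3.05

$3.05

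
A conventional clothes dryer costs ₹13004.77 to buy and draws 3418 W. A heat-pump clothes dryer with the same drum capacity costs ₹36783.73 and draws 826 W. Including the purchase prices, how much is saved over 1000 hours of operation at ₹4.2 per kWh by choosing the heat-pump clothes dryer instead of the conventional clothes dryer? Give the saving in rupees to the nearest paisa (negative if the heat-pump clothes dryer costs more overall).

conventional clothes dryer: ₹13004.77 + (3418/1000) kW × 1000 h × ₹4.2 = ₹13004.77 + ₹14355.6 = ₹27360.37
heat-pump clothes dryer: ₹36783.73 + (826/1000) kW × 1000 h × ₹4.2 = ₹36783.73 + ₹3469.2 = ₹40252.93
Saving = ₹27360.37 − ₹40252.93 = −₹12892.56

-₹12892.56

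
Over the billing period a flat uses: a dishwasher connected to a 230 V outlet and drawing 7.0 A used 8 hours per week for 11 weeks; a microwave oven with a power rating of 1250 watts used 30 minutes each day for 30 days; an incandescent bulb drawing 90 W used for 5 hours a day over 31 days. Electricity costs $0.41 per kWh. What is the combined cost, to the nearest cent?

dishwasher: Power = 7.0 A × 230 V = 1610 W = 1.61 kW
dishwasher: Runtime = 8 h/week × 11 weeks = 88 h
dishwasher: 1.61 kW × 88 h = 141.68 kWh
microwave oven: Runtime = 30 min × 30 = 900 min = 15 h
microwave oven: 1.25 kW × 15 h = 18.75 kWh
incandescent bulb: Runtime = 5 h/day × 31 days = 155 h
incandescent bulb: 0.09 kW × 155 h = 13.95 kWh
Total energy = 174.38 kWh
Cost = 174.38 × $0.41 = $71.50

$71.50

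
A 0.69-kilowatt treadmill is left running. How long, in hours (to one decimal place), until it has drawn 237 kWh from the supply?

Hours = 237 kWh ÷ 0.69 kW = 343.5 h

343.5 h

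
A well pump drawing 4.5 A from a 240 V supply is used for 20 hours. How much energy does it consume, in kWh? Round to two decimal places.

21.60 kWh

Power = 4.5 A × 240 V = 1080 W = 1.08 kW
Energy = 1.08 kW × 20 h = 21.6 kWh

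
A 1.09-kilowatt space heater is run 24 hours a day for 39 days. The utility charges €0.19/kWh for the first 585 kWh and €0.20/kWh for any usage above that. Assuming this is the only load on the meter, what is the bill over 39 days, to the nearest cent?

Runtime = 24 h × 39 = 936 h
Energy = 1.09 kW × 936 h = 1020.24 kWh
Tier 1 (0–585 kWh): 585 × €0.19 = €111.15
Above 585 kWh: 435.24 × €0.20 = €87.048
Bill = €198.20

€198.20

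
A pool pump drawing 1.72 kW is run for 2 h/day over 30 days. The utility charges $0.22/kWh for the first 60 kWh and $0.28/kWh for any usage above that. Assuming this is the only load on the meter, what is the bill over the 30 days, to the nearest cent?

Runtime = 2 h/day × 30 days = 60 h
Energy = 1.72 kW × 60 h = 103.2 kWh
Tier 1 (0–60 kWh): 60 × $0.22 = $13.2
Above 60 kWh: 43.2 × $0.28 = $12.096
Bill = $25.30

$25.30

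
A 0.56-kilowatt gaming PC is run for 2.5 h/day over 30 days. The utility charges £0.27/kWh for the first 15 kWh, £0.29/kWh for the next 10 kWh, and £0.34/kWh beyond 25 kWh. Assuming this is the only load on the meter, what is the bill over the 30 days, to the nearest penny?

Runtime = 2.5 h/day × 30 days = 75 h
Energy = 0.56 kW × 75 h = 42 kWh
Tier 1 (0–15 kWh): 15 × £0.27 = £4.05
Tier 2 (15–25 kWh): 10 × £0.29 = £2.9
Above 25 kWh: 17 × £0.34 = £5.78
Bill = £12.73

£12.73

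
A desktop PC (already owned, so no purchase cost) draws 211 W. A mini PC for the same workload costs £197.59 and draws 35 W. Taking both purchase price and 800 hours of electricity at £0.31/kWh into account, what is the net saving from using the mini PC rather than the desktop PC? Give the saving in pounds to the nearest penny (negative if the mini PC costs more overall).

-£153.94

desktop PC: £0.00 + (211/1000) kW × 800 h × £0.31 = £0.00 + £52.328 = £52.328
mini PC: £197.59 + (35/1000) kW × 800 h × £0.31 = £197.59 + £8.68 = £206.27
Saving = £52.328 − £206.27 = −£153.942 → -£153.94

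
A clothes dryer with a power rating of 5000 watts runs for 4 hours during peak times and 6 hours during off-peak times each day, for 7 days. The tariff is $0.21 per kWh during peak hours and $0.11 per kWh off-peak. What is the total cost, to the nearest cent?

Peak energy = 5 kW × 4 h × 7 = 140 kWh
Off-peak energy = 5 kW × 6 h × 7 = 210 kWh
Cost = 140 × $0.21 + 210 × $0.11 = $29.4 + $23.1 = $52.50

$52.50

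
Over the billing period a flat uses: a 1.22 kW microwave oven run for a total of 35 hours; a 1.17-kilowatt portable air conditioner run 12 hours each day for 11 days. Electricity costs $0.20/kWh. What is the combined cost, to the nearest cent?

$39.43

microwave oven: 1.22 kW × 35 h = 42.7 kWh
portable air conditioner: Runtime = 12 h/day × 11 days = 132 h
portable air conditioner: 1.17 kW × 132 h = 154.44 kWh
Total energy = 197.14 kWh
Cost = 197.14 × $0.20 = $39.43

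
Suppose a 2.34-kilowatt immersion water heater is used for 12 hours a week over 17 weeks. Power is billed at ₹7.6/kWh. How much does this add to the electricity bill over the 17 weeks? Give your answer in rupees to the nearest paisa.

₹3627.94

Runtime = 12 h/week × 17 weeks = 204 h
Energy = 2.34 kW × 204 h = 477.36 kWh
Cost = 477.36 kWh × ₹7.6/kWh = ₹3627.94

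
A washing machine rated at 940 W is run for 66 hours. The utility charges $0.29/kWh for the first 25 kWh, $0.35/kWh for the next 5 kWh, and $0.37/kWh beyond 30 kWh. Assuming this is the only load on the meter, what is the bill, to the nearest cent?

Energy = 0.94 kW × 66 h = 62.04 kWh
Tier 1 (0–25 kWh): 25 × $0.29 = $7.25
Tier 2 (25–30 kWh): 5 × $0.35 = $1.75
Above 30 kWh: 32.04 × $0.37 = $11.8548
Bill = $20.85

$20.85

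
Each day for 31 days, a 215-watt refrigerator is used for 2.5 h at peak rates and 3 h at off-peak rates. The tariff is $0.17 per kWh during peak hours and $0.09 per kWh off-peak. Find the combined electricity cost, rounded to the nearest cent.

Peak energy = 0.215 kW × 2.5 h × 31 = 16.6625 kWh
Off-peak energy = 0.215 kW × 3 h × 31 = 19.995 kWh
Cost = 16.6625 × $0.17 + 19.995 × $0.09 = $2.832625 + $1.79955 = $4.63

$4.63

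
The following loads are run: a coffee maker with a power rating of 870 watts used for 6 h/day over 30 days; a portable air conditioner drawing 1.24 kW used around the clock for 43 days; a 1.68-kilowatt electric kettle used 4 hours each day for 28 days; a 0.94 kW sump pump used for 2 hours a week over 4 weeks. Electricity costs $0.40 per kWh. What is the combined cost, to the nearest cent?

$652.78

coffee maker: Runtime = 6 h/day × 30 days = 180 h
coffee maker: 0.87 kW × 180 h = 156.6 kWh
portable air conditioner: Runtime = 24 h × 43 = 1032 h
portable air conditioner: 1.24 kW × 1032 h = 1279.68 kWh
electric kettle: Runtime = 4 h/day × 28 days = 112 h
electric kettle: 1.68 kW × 112 h = 188.16 kWh
sump pump: Runtime = 2 h/week × 4 weeks = 8 h
sump pump: 0.94 kW × 8 h = 7.52 kWh
Total energy = 1631.96 kWh
Cost = 1631.96 × $0.40 = $652.78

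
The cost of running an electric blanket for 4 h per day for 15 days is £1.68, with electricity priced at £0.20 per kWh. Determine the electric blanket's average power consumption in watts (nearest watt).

Energy = £1.68 ÷ £0.20/kWh = 8.4 kWh
Runtime = 4 h/day × 15 days = 60 h
Power = 8.4 kWh ÷ 60 h = 0.14 kW = 140 W

140 W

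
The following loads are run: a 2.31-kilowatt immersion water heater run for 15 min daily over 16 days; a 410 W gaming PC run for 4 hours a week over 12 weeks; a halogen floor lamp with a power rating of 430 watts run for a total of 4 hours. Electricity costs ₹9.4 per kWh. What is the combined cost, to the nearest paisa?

immersion water heater: Runtime = 15 min × 16 = 240 min = 4 h
immersion water heater: 2.31 kW × 4 h = 9.24 kWh
gaming PC: Runtime = 4 h/week × 12 weeks = 48 h
gaming PC: 0.41 kW × 48 h = 19.68 kWh
halogen floor lamp: 0.43 kW × 4 h = 1.72 kWh
Total energy = 30.64 kWh
Cost = 30.64 × ₹9.4 = ₹288.02

₹288.02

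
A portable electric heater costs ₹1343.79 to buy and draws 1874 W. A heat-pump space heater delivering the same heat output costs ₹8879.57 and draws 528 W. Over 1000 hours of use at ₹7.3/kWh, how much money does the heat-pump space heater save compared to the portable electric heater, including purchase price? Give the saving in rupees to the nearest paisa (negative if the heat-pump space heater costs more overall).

₹2290.02

portable electric heater: ₹1343.79 + (1874/1000) kW × 1000 h × ₹7.3 = ₹1343.79 + ₹13680.2 = ₹15023.99
heat-pump space heater: ₹8879.57 + (528/1000) kW × 1000 h × ₹7.3 = ₹8879.57 + ₹3854.4 = ₹12733.97
Saving = ₹15023.99 − ₹12733.97 = ₹2290.02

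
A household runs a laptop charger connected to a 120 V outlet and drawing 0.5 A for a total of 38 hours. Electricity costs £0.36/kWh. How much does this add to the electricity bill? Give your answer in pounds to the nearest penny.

£0.82

Power = 0.5 A × 120 V = 60 W = 0.06 kW
Energy = 0.06 kW × 38 h = 2.28 kWh
Cost = 2.28 kWh × £0.36/kWh = £0.82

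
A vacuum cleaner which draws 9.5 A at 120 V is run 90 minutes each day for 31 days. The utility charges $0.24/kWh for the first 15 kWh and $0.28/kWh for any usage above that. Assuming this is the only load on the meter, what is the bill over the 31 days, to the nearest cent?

$14.24

Power = 9.5 A × 120 V = 1140 W = 1.14 kW
Runtime = 90 min × 31 = 2790 min = 46.5 h
Energy = 1.14 kW × 46.5 h = 53.01 kWh
Tier 1 (0–15 kWh): 15 × $0.24 = $3.6
Above 15 kWh: 38.01 × $0.28 = $10.6428
Bill = $14.24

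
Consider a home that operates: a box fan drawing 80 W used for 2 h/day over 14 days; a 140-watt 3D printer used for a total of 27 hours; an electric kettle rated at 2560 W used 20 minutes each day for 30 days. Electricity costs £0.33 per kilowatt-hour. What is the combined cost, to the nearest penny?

£10.43

box fan: Runtime = 2 h/day × 14 days = 28 h
box fan: 0.08 kW × 28 h = 2.24 kWh
3D printer: 0.14 kW × 27 h = 3.78 kWh
electric kettle: Runtime = 20 min × 30 = 600 min = 10 h
electric kettle: 2.56 kW × 10 h = 25.6 kWh
Total energy = 31.62 kWh
Cost = 31.62 × £0.33 = £10.43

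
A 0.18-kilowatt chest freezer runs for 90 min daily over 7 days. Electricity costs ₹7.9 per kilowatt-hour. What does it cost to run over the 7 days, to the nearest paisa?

₹14.93

Runtime = 90 min × 7 = 630 min = 10.5 h
Energy = 0.18 kW × 10.5 h = 1.89 kWh
Cost = 1.89 kWh × ₹7.9/kWh = ₹14.93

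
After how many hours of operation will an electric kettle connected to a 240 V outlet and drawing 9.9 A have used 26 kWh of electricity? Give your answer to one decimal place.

Power = 9.9 A × 240 V = 2376 W = 2.376 kW
Hours = 26 kWh ÷ 2.376 kW = 10.9 h

10.9 h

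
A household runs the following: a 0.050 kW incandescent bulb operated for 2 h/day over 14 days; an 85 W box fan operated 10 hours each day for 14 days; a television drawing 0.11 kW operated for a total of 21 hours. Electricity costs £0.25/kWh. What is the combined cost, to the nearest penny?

incandescent bulb: Runtime = 2 h/day × 14 days = 28 h
incandescent bulb: 0.05 kW × 28 h = 1.4 kWh
box fan: Runtime = 10 h/day × 14 days = 140 h
box fan: 0.085 kW × 140 h = 11.9 kWh
television: 0.11 kW × 21 h = 2.31 kWh
Total energy = 15.61 kWh
Cost = 15.61 × £0.25 = £3.90

£3.90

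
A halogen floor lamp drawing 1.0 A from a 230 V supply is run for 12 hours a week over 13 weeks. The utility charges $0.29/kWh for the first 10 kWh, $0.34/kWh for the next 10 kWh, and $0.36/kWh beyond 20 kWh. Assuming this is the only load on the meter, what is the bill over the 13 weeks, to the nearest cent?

$12.02

Power = 1.0 A × 230 V = 230 W = 0.23 kW
Runtime = 12 h/week × 13 weeks = 156 h
Energy = 0.23 kW × 156 h = 35.88 kWh
Tier 1 (0–10 kWh): 10 × $0.29 = $2.9
Tier 2 (10–20 kWh): 10 × $0.34 = $3.4
Above 20 kWh: 15.88 × $0.36 = $5.7168
Bill = $12.02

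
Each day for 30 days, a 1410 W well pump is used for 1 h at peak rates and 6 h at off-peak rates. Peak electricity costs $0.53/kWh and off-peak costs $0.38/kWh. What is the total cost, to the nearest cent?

$118.86

Peak energy = 1.41 kW × 1 h × 30 = 42.3 kWh
Off-peak energy = 1.41 kW × 6 h × 30 = 253.8 kWh
Cost = 42.3 × $0.53 + 253.8 × $0.38 = $22.419 + $96.444 = $118.86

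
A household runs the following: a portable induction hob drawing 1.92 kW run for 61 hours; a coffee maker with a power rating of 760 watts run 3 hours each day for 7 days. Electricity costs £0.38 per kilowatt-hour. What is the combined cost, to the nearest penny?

portable induction hob: 1.92 kW × 61 h = 117.12 kWh
coffee maker: Runtime = 3 h/day × 7 days = 21 h
coffee maker: 0.76 kW × 21 h = 15.96 kWh
Total energy = 133.08 kWh
Cost = 133.08 × £0.38 = £50.57

£50.57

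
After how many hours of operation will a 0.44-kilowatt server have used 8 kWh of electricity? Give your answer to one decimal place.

Hours = 8 kWh ÷ 0.44 kW = 18.2 h

18.2 h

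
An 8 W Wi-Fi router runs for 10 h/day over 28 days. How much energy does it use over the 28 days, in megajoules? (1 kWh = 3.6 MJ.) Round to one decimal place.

Runtime = 10 h/day × 28 days = 280 h
Energy = 0.008 kW × 280 h = 2.24 kWh
= 2.24 × 3.6 MJ = 8.1 MJ

8.1 MJ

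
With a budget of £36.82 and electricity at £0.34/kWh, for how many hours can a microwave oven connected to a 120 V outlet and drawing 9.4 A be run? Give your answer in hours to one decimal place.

Power = 9.4 A × 120 V = 1128 W = 1.128 kW
Energy available = £36.82 ÷ £0.34/kWh = 108.2941 kWh
Hours = 108.2941 kWh ÷ 1.128 kW = 96.0 h

96.0 h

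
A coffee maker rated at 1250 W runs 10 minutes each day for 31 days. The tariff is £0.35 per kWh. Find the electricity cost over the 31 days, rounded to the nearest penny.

Runtime = 10 min × 31 = 310 min = 5.166666… h
Energy = 1.25 kW × 5.166666… h = 6.458333… kWh
Cost = 6.458333… kWh × £0.35/kWh = £2.26

£2.26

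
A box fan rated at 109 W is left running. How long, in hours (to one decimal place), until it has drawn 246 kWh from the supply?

2256.9 h

Hours = 246 kWh ÷ 0.109 kW = 2256.9 h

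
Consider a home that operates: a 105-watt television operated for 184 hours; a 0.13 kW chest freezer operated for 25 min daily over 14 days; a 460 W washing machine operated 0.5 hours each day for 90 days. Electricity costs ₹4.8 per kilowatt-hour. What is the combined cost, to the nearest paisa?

₹195.74

television: 0.105 kW × 184 h = 19.32 kWh
chest freezer: Runtime = 25 min × 14 = 350 min = 5.833333… h
chest freezer: 0.13 kW × 5.833333… h = 0.758333… kWh
washing machine: Runtime = 0.5 h/day × 90 days = 45 h
washing machine: 0.46 kW × 45 h = 20.7 kWh
Total energy = 40.778333… kWh
Cost = 40.778333… × ₹4.8 = ₹195.74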